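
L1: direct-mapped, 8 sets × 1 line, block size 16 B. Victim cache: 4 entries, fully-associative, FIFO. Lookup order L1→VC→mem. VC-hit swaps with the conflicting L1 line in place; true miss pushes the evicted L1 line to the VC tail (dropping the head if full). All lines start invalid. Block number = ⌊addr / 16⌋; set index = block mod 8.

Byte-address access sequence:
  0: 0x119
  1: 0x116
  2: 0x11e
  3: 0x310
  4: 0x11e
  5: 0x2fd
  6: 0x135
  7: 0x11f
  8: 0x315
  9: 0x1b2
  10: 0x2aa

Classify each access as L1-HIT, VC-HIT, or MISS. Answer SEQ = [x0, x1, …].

SEQ = [MISS, L1-HIT, L1-HIT, MISS, VC-HIT, MISS, MISS, L1-HIT, VC-HIT, MISS, MISS]

  [0] addr=0x119 blk=17 s=1: MISS | VC []
  [1] addr=0x116 blk=17 s=1: L1-HIT | VC []
  [2] addr=0x11e blk=17 s=1: L1-HIT | VC []
  [3] addr=0x310 blk=49 s=1: MISS | VC [17]
  [4] addr=0x11e blk=17 s=1: VC-HIT | VC [49]
  [5] addr=0x2fd blk=47 s=7: MISS | VC [49]
  [6] addr=0x135 blk=19 s=3: MISS | VC [49]
  [7] addr=0x11f blk=17 s=1: L1-HIT | VC [49]
  [8] addr=0x315 blk=49 s=1: VC-HIT | VC [17]
  [9] addr=0x1b2 blk=27 s=3: MISS | VC [17, 19]
  [10] addr=0x2aa blk=42 s=2: MISS | VC [17, 19]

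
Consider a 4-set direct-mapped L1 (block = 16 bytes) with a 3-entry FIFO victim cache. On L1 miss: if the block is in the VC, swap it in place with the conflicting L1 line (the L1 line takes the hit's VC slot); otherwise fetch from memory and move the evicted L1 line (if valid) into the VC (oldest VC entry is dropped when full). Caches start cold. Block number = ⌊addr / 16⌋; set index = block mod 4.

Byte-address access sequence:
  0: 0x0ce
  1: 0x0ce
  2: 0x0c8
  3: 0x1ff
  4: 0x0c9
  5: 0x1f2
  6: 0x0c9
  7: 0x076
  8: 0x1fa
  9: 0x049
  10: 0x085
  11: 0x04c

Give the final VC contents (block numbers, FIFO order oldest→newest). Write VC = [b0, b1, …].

VC = [7, 12, 8]

#0 0xce→b12/s0 MISS; vc=[]
#1 0xce→b12/s0 L1-HIT; vc=[]
#2 0xc8→b12/s0 L1-HIT; vc=[]
#3 0x1ff→b31/s3 MISS; vc=[]
#4 0xc9→b12/s0 L1-HIT; vc=[]
#5 0x1f2→b31/s3 L1-HIT; vc=[]
#6 0xc9→b12/s0 L1-HIT; vc=[]
#7 0x76→b7/s3 MISS; vc=[31]
#8 0x1fa→b31/s3 VC-HIT; vc=[7]
#9 0x49→b4/s0 MISS; vc=[7,12]
#10 0x85→b8/s0 MISS; vc=[7,12,4]
#11 0x4c→b4/s0 VC-HIT; vc=[7,12,8]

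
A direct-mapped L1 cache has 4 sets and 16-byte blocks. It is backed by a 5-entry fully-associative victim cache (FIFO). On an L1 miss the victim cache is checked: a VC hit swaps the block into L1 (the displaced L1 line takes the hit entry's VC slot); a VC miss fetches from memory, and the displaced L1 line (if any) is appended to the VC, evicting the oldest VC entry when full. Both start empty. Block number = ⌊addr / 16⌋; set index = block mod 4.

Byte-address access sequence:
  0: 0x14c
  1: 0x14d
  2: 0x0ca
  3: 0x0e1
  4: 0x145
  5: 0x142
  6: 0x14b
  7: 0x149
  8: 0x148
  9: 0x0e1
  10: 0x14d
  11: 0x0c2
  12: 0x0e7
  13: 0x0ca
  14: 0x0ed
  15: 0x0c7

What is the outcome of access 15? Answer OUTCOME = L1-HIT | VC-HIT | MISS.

OUTCOME = L1-HIT

0: 0x14c (blk 20, set 0) → MISS  vc=[]
1: 0x14d (blk 20, set 0) → L1-HIT  vc=[]
2: 0xca (blk 12, set 0) → MISS  vc=[20]
3: 0xe1 (blk 14, set 2) → MISS  vc=[20]
4: 0x145 (blk 20, set 0) → VC-HIT  vc=[12]
5: 0x142 (blk 20, set 0) → L1-HIT  vc=[12]
6: 0x14b (blk 20, set 0) → L1-HIT  vc=[12]
7: 0x149 (blk 20, set 0) → L1-HIT  vc=[12]
8: 0x148 (blk 20, set 0) → L1-HIT  vc=[12]
9: 0xe1 (blk 14, set 2) → L1-HIT  vc=[12]
10: 0x14d (blk 20, set 0) → L1-HIT  vc=[12]
11: 0xc2 (blk 12, set 0) → VC-HIT  vc=[20]
12: 0xe7 (blk 14, set 2) → L1-HIT  vc=[20]
13: 0xca (blk 12, set 0) → L1-HIT  vc=[20]
14: 0xed (blk 14, set 2) → L1-HIT  vc=[20]
15: 0xc7 (blk 12, set 0) → L1-HIT  vc=[20]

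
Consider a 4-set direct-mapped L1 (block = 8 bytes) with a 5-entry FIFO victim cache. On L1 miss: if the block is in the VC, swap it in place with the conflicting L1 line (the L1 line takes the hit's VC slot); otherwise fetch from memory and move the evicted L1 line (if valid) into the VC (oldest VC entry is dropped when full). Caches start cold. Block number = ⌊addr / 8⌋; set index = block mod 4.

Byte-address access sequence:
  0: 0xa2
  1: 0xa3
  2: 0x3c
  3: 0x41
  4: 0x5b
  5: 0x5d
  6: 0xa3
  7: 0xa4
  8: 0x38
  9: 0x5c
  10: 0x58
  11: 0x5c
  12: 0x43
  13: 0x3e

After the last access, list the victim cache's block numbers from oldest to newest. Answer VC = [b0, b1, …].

VC = [20, 11]

  [0] addr=0xa2 blk=20 s=0: MISS | VC []
  [1] addr=0xa3 blk=20 s=0: L1-HIT | VC []
  [2] addr=0x3c blk=7 s=3: MISS | VC []
  [3] addr=0x41 blk=8 s=0: MISS | VC [20]
  [4] addr=0x5b blk=11 s=3: MISS | VC [20, 7]
  [5] addr=0x5d blk=11 s=3: L1-HIT | VC [20, 7]
  [6] addr=0xa3 blk=20 s=0: VC-HIT | VC [8, 7]
  [7] addr=0xa4 blk=20 s=0: L1-HIT | VC [8, 7]
  [8] addr=0x38 blk=7 s=3: VC-HIT | VC [8, 11]
  [9] addr=0x5c blk=11 s=3: VC-HIT | VC [8, 7]
  [10] addr=0x58 blk=11 s=3: L1-HIT | VC [8, 7]
  [11] addr=0x5c blk=11 s=3: L1-HIT | VC [8, 7]
  [12] addr=0x43 blk=8 s=0: VC-HIT | VC [20, 7]
  [13] addr=0x3e blk=7 s=3: VC-HIT | VC [20, 11]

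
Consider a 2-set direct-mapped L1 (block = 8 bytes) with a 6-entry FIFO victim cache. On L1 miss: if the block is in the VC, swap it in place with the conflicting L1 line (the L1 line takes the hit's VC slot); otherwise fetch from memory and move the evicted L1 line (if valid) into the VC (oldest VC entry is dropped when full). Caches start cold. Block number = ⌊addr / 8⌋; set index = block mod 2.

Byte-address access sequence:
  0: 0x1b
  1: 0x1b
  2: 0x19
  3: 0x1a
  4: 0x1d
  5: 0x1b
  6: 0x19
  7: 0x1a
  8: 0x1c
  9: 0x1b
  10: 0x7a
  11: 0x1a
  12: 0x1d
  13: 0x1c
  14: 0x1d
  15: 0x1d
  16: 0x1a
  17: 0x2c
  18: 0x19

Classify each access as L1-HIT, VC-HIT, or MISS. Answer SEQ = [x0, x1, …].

#0 0x1b→b3/s1 MISS; vc=[]
#1 0x1b→b3/s1 L1-HIT; vc=[]
#2 0x19→b3/s1 L1-HIT; vc=[]
#3 0x1a→b3/s1 L1-HIT; vc=[]
#4 0x1d→b3/s1 L1-HIT; vc=[]
#5 0x1b→b3/s1 L1-HIT; vc=[]
#6 0x19→b3/s1 L1-HIT; vc=[]
#7 0x1a→b3/s1 L1-HIT; vc=[]
#8 0x1c→b3/s1 L1-HIT; vc=[]
#9 0x1b→b3/s1 L1-HIT; vc=[]
#10 0x7a→b15/s1 MISS; vc=[3]
#11 0x1a→b3/s1 VC-HIT; vc=[15]
#12 0x1d→b3/s1 L1-HIT; vc=[15]
#13 0x1c→b3/s1 L1-HIT; vc=[15]
#14 0x1d→b3/s1 L1-HIT; vc=[15]
#15 0x1d→b3/s1 L1-HIT; vc=[15]
#16 0x1a→b3/s1 L1-HIT; vc=[15]
#17 0x2c→b5/s1 MISS; vc=[15,3]
#18 0x19→b3/s1 VC-HIT; vc=[15,5]

SEQ = [MISS, L1-HIT, L1-HIT, L1-HIT, L1-HIT, L1-HIT, L1-HIT, L1-HIT, L1-HIT, L1-HIT, MISS, VC-HIT, L1-HIT, L1-HIT, L1-HIT, L1-HIT, L1-HIT, MISS, VC-HIT]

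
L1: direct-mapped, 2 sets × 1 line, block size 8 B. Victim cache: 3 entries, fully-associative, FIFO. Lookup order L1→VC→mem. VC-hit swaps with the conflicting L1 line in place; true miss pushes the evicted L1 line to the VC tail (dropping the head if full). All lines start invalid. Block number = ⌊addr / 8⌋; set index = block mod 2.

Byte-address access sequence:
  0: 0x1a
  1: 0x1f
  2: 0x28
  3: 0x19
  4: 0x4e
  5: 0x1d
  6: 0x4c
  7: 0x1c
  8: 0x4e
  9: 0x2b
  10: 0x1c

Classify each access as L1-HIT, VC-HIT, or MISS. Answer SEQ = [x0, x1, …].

#0 0x1a→b3/s1 MISS; vc=[]
#1 0x1f→b3/s1 L1-HIT; vc=[]
#2 0x28→b5/s1 MISS; vc=[3]
#3 0x19→b3/s1 VC-HIT; vc=[5]
#4 0x4e→b9/s1 MISS; vc=[5,3]
#5 0x1d→b3/s1 VC-HIT; vc=[5,9]
#6 0x4c→b9/s1 VC-HIT; vc=[5,3]
#7 0x1c→b3/s1 VC-HIT; vc=[5,9]
#8 0x4e→b9/s1 VC-HIT; vc=[5,3]
#9 0x2b→b5/s1 VC-HIT; vc=[9,3]
#10 0x1c→b3/s1 VC-HIT; vc=[9,5]

SEQ = [MISS, L1-HIT, MISS, VC-HIT, MISS, VC-HIT, VC-HIT, VC-HIT, VC-HIT, VC-HIT, VC-HIT]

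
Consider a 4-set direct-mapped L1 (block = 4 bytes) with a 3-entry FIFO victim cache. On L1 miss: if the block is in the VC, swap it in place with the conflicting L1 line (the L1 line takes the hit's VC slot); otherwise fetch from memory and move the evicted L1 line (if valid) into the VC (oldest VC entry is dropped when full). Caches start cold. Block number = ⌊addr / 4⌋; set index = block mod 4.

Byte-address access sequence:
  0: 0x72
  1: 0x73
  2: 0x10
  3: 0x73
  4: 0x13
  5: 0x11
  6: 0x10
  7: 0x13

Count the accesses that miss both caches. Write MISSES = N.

MISSES = 2

  [0] addr=0x72 blk=28 s=0: MISS | VC []
  [1] addr=0x73 blk=28 s=0: L1-HIT | VC []
  [2] addr=0x10 blk=4 s=0: MISS | VC [28]
  [3] addr=0x73 blk=28 s=0: VC-HIT | VC [4]
  [4] addr=0x13 blk=4 s=0: VC-HIT | VC [28]
  [5] addr=0x11 blk=4 s=0: L1-HIT | VC [28]
  [6] addr=0x10 blk=4 s=0: L1-HIT | VC [28]
  [7] addr=0x13 blk=4 s=0: L1-HIT | VC [28]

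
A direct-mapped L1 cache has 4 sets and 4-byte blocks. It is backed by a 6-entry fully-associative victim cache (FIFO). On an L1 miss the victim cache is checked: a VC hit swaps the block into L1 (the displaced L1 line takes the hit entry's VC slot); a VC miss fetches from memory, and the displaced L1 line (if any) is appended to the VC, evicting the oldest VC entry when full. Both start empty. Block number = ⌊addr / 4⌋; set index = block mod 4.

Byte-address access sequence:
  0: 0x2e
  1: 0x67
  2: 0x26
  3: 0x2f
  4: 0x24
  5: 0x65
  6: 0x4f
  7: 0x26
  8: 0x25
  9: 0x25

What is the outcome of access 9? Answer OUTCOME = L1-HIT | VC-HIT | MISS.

OUTCOME = L1-HIT

  [0] addr=0x2e blk=11 s=3: MISS | VC []
  [1] addr=0x67 blk=25 s=1: MISS | VC []
  [2] addr=0x26 blk=9 s=1: MISS | VC [25]
  [3] addr=0x2f blk=11 s=3: L1-HIT | VC [25]
  [4] addr=0x24 blk=9 s=1: L1-HIT | VC [25]
  [5] addr=0x65 blk=25 s=1: VC-HIT | VC [9]
  [6] addr=0x4f blk=19 s=3: MISS | VC [9, 11]
  [7] addr=0x26 blk=9 s=1: VC-HIT | VC [25, 11]
  [8] addr=0x25 blk=9 s=1: L1-HIT | VC [25, 11]
  [9] addr=0x25 blk=9 s=1: L1-HIT | VC [25, 11]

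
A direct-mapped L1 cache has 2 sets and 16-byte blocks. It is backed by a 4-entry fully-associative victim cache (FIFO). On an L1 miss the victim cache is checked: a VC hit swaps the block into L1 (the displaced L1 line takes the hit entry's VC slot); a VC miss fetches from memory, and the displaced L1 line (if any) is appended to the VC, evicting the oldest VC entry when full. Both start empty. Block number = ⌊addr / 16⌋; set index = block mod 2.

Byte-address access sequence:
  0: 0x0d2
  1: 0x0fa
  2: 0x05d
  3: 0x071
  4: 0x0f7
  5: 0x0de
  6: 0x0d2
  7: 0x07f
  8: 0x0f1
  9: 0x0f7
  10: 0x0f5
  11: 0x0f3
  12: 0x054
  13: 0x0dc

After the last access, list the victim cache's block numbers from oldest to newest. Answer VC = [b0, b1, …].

0: 0xd2 (blk 13, set 1) → MISS  vc=[]
1: 0xfa (blk 15, set 1) → MISS  vc=[13]
2: 0x5d (blk 5, set 1) → MISS  vc=[13, 15]
3: 0x71 (blk 7, set 1) → MISS  vc=[13, 15, 5]
4: 0xf7 (blk 15, set 1) → VC-HIT  vc=[13, 7, 5]
5: 0xde (blk 13, set 1) → VC-HIT  vc=[15, 7, 5]
6: 0xd2 (blk 13, set 1) → L1-HIT  vc=[15, 7, 5]
7: 0x7f (blk 7, set 1) → VC-HIT  vc=[15, 13, 5]
8: 0xf1 (blk 15, set 1) → VC-HIT  vc=[7, 13, 5]
9: 0xf7 (blk 15, set 1) → L1-HIT  vc=[7, 13, 5]
10: 0xf5 (blk 15, set 1) → L1-HIT  vc=[7, 13, 5]
11: 0xf3 (blk 15, set 1) → L1-HIT  vc=[7, 13, 5]
12: 0x54 (blk 5, set 1) → VC-HIT  vc=[7, 13, 15]
13: 0xdc (blk 13, set 1) → VC-HIT  vc=[7, 5, 15]

VC = [7, 5, 15]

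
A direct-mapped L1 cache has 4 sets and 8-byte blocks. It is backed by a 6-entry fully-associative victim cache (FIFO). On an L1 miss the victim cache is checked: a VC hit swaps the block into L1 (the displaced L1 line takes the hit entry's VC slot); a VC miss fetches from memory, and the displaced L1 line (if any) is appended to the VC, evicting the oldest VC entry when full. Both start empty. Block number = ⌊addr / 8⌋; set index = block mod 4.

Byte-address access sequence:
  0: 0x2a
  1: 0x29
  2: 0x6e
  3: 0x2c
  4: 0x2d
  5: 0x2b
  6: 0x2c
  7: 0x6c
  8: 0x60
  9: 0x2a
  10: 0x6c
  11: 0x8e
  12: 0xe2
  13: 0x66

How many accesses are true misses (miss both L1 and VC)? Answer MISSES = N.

MISSES = 5

0: 0x2a (blk 5, set 1) → MISS  vc=[]
1: 0x29 (blk 5, set 1) → L1-HIT  vc=[]
2: 0x6e (blk 13, set 1) → MISS  vc=[5]
3: 0x2c (blk 5, set 1) → VC-HIT  vc=[13]
4: 0x2d (blk 5, set 1) → L1-HIT  vc=[13]
5: 0x2b (blk 5, set 1) → L1-HIT  vc=[13]
6: 0x2c (blk 5, set 1) → L1-HIT  vc=[13]
7: 0x6c (blk 13, set 1) → VC-HIT  vc=[5]
8: 0x60 (blk 12, set 0) → MISS  vc=[5]
9: 0x2a (blk 5, set 1) → VC-HIT  vc=[13]
10: 0x6c (blk 13, set 1) → VC-HIT  vc=[5]
11: 0x8e (blk 17, set 1) → MISS  vc=[5, 13]
12: 0xe2 (blk 28, set 0) → MISS  vc=[5, 13, 12]
13: 0x66 (blk 12, set 0) → VC-HIT  vc=[5, 13, 28]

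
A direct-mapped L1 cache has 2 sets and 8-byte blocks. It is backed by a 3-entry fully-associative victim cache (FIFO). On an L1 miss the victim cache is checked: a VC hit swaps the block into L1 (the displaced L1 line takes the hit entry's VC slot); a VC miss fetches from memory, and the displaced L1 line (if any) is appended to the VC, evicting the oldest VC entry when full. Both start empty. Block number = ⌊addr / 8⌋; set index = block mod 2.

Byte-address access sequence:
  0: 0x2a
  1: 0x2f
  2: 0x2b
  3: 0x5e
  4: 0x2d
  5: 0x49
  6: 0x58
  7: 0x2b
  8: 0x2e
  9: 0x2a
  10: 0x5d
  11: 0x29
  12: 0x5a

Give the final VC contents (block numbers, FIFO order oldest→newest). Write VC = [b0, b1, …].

VC = [9, 5]

  [0] addr=0x2a blk=5 s=1: MISS | VC []
  [1] addr=0x2f blk=5 s=1: L1-HIT | VC []
  [2] addr=0x2b blk=5 s=1: L1-HIT | VC []
  [3] addr=0x5e blk=11 s=1: MISS | VC [5]
  [4] addr=0x2d blk=5 s=1: VC-HIT | VC [11]
  [5] addr=0x49 blk=9 s=1: MISS | VC [11, 5]
  [6] addr=0x58 blk=11 s=1: VC-HIT | VC [9, 5]
  [7] addr=0x2b blk=5 s=1: VC-HIT | VC [9, 11]
  [8] addr=0x2e blk=5 s=1: L1-HIT | VC [9, 11]
  [9] addr=0x2a blk=5 s=1: L1-HIT | VC [9, 11]
  [10] addr=0x5d blk=11 s=1: VC-HIT | VC [9, 5]
  [11] addr=0x29 blk=5 s=1: VC-HIT | VC [9, 11]
  [12] addr=0x5a blk=11 s=1: VC-HIT | VC [9, 5]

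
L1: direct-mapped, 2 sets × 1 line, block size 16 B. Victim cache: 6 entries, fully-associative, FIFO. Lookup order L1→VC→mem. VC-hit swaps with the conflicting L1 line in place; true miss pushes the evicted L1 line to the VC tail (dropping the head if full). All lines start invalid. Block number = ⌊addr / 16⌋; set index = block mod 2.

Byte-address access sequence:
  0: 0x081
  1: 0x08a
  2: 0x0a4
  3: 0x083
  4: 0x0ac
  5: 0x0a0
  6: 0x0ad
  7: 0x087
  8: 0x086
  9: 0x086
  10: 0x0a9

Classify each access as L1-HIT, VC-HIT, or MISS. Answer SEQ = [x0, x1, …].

#0 0x81→b8/s0 MISS; vc=[]
#1 0x8a→b8/s0 L1-HIT; vc=[]
#2 0xa4→b10/s0 MISS; vc=[8]
#3 0x83→b8/s0 VC-HIT; vc=[10]
#4 0xac→b10/s0 VC-HIT; vc=[8]
#5 0xa0→b10/s0 L1-HIT; vc=[8]
#6 0xad→b10/s0 L1-HIT; vc=[8]
#7 0x87→b8/s0 VC-HIT; vc=[10]
#8 0x86→b8/s0 L1-HIT; vc=[10]
#9 0x86→b8/s0 L1-HIT; vc=[10]
#10 0xa9→b10/s0 VC-HIT; vc=[8]

SEQ = [MISS, L1-HIT, MISS, VC-HIT, VC-HIT, L1-HIT, L1-HIT, VC-HIT, L1-HIT, L1-HIT, VC-HIT]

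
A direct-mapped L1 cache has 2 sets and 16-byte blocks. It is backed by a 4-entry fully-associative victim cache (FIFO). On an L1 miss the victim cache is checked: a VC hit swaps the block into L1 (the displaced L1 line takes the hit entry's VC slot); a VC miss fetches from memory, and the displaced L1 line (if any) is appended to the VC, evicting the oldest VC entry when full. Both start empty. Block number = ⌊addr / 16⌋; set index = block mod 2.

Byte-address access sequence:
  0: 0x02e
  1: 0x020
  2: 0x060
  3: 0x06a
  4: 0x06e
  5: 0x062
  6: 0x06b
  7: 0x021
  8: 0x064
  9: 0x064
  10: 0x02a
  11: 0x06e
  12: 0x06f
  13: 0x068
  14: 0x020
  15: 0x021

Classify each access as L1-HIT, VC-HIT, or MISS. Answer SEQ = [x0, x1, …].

0: 0x2e (blk 2, set 0) → MISS  vc=[]
1: 0x20 (blk 2, set 0) → L1-HIT  vc=[]
2: 0x60 (blk 6, set 0) → MISS  vc=[2]
3: 0x6a (blk 6, set 0) → L1-HIT  vc=[2]
4: 0x6e (blk 6, set 0) → L1-HIT  vc=[2]
5: 0x62 (blk 6, set 0) → L1-HIT  vc=[2]
6: 0x6b (blk 6, set 0) → L1-HIT  vc=[2]
7: 0x21 (blk 2, set 0) → VC-HIT  vc=[6]
8: 0x64 (blk 6, set 0) → VC-HIT  vc=[2]
9: 0x64 (blk 6, set 0) → L1-HIT  vc=[2]
10: 0x2a (blk 2, set 0) → VC-HIT  vc=[6]
11: 0x6e (blk 6, set 0) → VC-HIT  vc=[2]
12: 0x6f (blk 6, set 0) → L1-HIT  vc=[2]
13: 0x68 (blk 6, set 0) → L1-HIT  vc=[2]
14: 0x20 (blk 2, set 0) → VC-HIT  vc=[6]
15: 0x21 (blk 2, set 0) → L1-HIT  vc=[6]

SEQ = [MISS, L1-HIT, MISS, L1-HIT, L1-HIT, L1-HIT, L1-HIT, VC-HIT, VC-HIT, L1-HIT, VC-HIT, VC-HIT, L1-HIT, L1-HIT, VC-HIT, L1-HIT]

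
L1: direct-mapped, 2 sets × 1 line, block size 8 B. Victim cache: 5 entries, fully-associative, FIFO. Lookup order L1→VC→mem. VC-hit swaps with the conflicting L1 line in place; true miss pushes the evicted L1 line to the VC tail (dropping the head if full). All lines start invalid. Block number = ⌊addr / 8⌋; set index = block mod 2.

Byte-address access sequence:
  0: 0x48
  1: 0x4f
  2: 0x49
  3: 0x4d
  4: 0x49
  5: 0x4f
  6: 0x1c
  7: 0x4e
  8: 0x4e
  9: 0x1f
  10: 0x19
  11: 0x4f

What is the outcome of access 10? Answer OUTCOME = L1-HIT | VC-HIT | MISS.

#0 0x48→b9/s1 MISS; vc=[]
#1 0x4f→b9/s1 L1-HIT; vc=[]
#2 0x49→b9/s1 L1-HIT; vc=[]
#3 0x4d→b9/s1 L1-HIT; vc=[]
#4 0x49→b9/s1 L1-HIT; vc=[]
#5 0x4f→b9/s1 L1-HIT; vc=[]
#6 0x1c→b3/s1 MISS; vc=[9]
#7 0x4e→b9/s1 VC-HIT; vc=[3]
#8 0x4e→b9/s1 L1-HIT; vc=[3]
#9 0x1f→b3/s1 VC-HIT; vc=[9]
#10 0x19→b3/s1 L1-HIT; vc=[9]
#11 0x4f→b9/s1 VC-HIT; vc=[3]

OUTCOME = L1-HIT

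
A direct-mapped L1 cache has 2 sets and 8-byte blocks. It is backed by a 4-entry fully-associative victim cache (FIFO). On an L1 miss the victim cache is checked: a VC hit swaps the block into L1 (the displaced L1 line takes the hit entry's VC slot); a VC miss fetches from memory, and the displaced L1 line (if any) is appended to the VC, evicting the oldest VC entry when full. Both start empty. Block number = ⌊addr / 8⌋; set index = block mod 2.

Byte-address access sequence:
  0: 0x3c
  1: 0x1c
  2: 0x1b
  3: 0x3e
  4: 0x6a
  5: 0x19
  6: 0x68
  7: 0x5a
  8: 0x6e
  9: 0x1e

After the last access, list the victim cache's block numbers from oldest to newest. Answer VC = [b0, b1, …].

VC = [13, 7, 11]

  [0] addr=0x3c blk=7 s=1: MISS | VC []
  [1] addr=0x1c blk=3 s=1: MISS | VC [7]
  [2] addr=0x1b blk=3 s=1: L1-HIT | VC [7]
  [3] addr=0x3e blk=7 s=1: VC-HIT | VC [3]
  [4] addr=0x6a blk=13 s=1: MISS | VC [3, 7]
  [5] addr=0x19 blk=3 s=1: VC-HIT | VC [13, 7]
  [6] addr=0x68 blk=13 s=1: VC-HIT | VC [3, 7]
  [7] addr=0x5a blk=11 s=1: MISS | VC [3, 7, 13]
  [8] addr=0x6e blk=13 s=1: VC-HIT | VC [3, 7, 11]
  [9] addr=0x1e blk=3 s=1: VC-HIT | VC [13, 7, 11]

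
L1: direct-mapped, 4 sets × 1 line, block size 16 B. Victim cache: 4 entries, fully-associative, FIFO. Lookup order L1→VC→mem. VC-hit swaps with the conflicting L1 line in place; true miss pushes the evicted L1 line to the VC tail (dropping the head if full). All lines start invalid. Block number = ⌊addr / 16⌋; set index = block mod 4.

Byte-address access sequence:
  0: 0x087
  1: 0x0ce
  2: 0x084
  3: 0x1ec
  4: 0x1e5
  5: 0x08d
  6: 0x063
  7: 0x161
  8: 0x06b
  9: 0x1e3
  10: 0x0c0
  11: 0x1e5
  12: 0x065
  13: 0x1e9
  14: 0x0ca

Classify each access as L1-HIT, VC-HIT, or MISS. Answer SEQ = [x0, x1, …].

SEQ = [MISS, MISS, VC-HIT, MISS, L1-HIT, L1-HIT, MISS, MISS, VC-HIT, VC-HIT, VC-HIT, L1-HIT, VC-HIT, VC-HIT, L1-HIT]

#0 0x87→b8/s0 MISS; vc=[]
#1 0xce→b12/s0 MISS; vc=[8]
#2 0x84→b8/s0 VC-HIT; vc=[12]
#3 0x1ec→b30/s2 MISS; vc=[12]
#4 0x1e5→b30/s2 L1-HIT; vc=[12]
#5 0x8d→b8/s0 L1-HIT; vc=[12]
#6 0x63→b6/s2 MISS; vc=[12,30]
#7 0x161→b22/s2 MISS; vc=[12,30,6]
#8 0x6b→b6/s2 VC-HIT; vc=[12,30,22]
#9 0x1e3→b30/s2 VC-HIT; vc=[12,6,22]
#10 0xc0→b12/s0 VC-HIT; vc=[8,6,22]
#11 0x1e5→b30/s2 L1-HIT; vc=[8,6,22]
#12 0x65→b6/s2 VC-HIT; vc=[8,30,22]
#13 0x1e9→b30/s2 VC-HIT; vc=[8,6,22]
#14 0xca→b12/s0 L1-HIT; vc=[8,6,22]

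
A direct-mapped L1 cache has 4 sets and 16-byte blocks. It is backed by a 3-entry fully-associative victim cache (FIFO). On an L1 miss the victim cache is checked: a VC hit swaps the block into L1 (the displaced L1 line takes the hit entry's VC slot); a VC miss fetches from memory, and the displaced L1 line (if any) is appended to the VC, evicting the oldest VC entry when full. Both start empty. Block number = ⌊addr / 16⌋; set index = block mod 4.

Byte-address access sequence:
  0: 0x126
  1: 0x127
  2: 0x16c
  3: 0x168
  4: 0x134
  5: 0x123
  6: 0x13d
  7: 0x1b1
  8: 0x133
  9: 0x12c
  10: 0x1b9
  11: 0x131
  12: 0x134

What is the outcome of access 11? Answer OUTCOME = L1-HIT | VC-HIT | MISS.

#0 0x126→b18/s2 MISS; vc=[]
#1 0x127→b18/s2 L1-HIT; vc=[]
#2 0x16c→b22/s2 MISS; vc=[18]
#3 0x168→b22/s2 L1-HIT; vc=[18]
#4 0x134→b19/s3 MISS; vc=[18]
#5 0x123→b18/s2 VC-HIT; vc=[22]
#6 0x13d→b19/s3 L1-HIT; vc=[22]
#7 0x1b1→b27/s3 MISS; vc=[22,19]
#8 0x133→b19/s3 VC-HIT; vc=[22,27]
#9 0x12c→b18/s2 L1-HIT; vc=[22,27]
#10 0x1b9→b27/s3 VC-HIT; vc=[22,19]
#11 0x131→b19/s3 VC-HIT; vc=[22,27]
#12 0x134→b19/s3 L1-HIT; vc=[22,27]

OUTCOME = VC-HIT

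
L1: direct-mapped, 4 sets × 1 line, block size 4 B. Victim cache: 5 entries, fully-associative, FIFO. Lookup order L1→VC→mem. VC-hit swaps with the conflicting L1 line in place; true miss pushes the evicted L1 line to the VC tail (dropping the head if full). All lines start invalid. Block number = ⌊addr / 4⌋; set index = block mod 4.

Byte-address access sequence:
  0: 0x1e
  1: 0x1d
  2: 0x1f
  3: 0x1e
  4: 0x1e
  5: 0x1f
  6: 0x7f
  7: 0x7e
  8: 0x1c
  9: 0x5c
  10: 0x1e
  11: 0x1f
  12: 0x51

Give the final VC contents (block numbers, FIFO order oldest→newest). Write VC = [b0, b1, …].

  [0] addr=0x1e blk=7 s=3: MISS | VC []
  [1] addr=0x1d blk=7 s=3: L1-HIT | VC []
  [2] addr=0x1f blk=7 s=3: L1-HIT | VC []
  [3] addr=0x1e blk=7 s=3: L1-HIT | VC []
  [4] addr=0x1e blk=7 s=3: L1-HIT | VC []
  [5] addr=0x1f blk=7 s=3: L1-HIT | VC []
  [6] addr=0x7f blk=31 s=3: MISS | VC [7]
  [7] addr=0x7e blk=31 s=3: L1-HIT | VC [7]
  [8] addr=0x1c blk=7 s=3: VC-HIT | VC [31]
  [9] addr=0x5c blk=23 s=3: MISS | VC [31, 7]
  [10] addr=0x1e blk=7 s=3: VC-HIT | VC [31, 23]
  [11] addr=0x1f blk=7 s=3: L1-HIT | VC [31, 23]
  [12] addr=0x51 blk=20 s=0: MISS | VC [31, 23]

VC = [31, 23]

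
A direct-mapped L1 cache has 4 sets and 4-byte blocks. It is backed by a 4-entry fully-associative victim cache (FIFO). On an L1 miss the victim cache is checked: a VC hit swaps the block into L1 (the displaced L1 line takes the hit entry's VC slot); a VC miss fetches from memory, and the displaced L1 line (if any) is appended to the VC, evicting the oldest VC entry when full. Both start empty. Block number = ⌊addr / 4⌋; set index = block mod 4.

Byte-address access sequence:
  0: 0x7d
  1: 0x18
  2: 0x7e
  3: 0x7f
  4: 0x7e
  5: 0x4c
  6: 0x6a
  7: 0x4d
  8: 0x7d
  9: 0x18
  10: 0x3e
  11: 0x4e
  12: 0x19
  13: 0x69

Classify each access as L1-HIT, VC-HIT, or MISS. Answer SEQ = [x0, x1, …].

SEQ = [MISS, MISS, L1-HIT, L1-HIT, L1-HIT, MISS, MISS, L1-HIT, VC-HIT, VC-HIT, MISS, VC-HIT, L1-HIT, VC-HIT]

#0 0x7d→b31/s3 MISS; vc=[]
#1 0x18→b6/s2 MISS; vc=[]
#2 0x7e→b31/s3 L1-HIT; vc=[]
#3 0x7f→b31/s3 L1-HIT; vc=[]
#4 0x7e→b31/s3 L1-HIT; vc=[]
#5 0x4c→b19/s3 MISS; vc=[31]
#6 0x6a→b26/s2 MISS; vc=[31,6]
#7 0x4d→b19/s3 L1-HIT; vc=[31,6]
#8 0x7d→b31/s3 VC-HIT; vc=[19,6]
#9 0x18→b6/s2 VC-HIT; vc=[19,26]
#10 0x3e→b15/s3 MISS; vc=[19,26,31]
#11 0x4e→b19/s3 VC-HIT; vc=[15,26,31]
#12 0x19→b6/s2 L1-HIT; vc=[15,26,31]
#13 0x69→b26/s2 VC-HIT; vc=[15,6,31]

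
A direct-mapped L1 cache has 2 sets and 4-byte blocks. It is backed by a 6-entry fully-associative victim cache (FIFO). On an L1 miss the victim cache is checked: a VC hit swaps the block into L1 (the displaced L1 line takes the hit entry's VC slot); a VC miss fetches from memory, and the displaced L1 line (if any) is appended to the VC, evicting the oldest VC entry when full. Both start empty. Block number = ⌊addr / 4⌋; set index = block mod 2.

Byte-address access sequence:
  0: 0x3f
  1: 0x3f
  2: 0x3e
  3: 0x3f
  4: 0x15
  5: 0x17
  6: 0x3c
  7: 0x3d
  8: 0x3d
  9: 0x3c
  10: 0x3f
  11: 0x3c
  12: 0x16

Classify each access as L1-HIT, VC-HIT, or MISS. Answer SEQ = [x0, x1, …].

SEQ = [MISS, L1-HIT, L1-HIT, L1-HIT, MISS, L1-HIT, VC-HIT, L1-HIT, L1-HIT, L1-HIT, L1-HIT, L1-HIT, VC-HIT]

#0 0x3f→b15/s1 MISS; vc=[]
#1 0x3f→b15/s1 L1-HIT; vc=[]
#2 0x3e→b15/s1 L1-HIT; vc=[]
#3 0x3f→b15/s1 L1-HIT; vc=[]
#4 0x15→b5/s1 MISS; vc=[15]
#5 0x17→b5/s1 L1-HIT; vc=[15]
#6 0x3c→b15/s1 VC-HIT; vc=[5]
#7 0x3d→b15/s1 L1-HIT; vc=[5]
#8 0x3d→b15/s1 L1-HIT; vc=[5]
#9 0x3c→b15/s1 L1-HIT; vc=[5]
#10 0x3f→b15/s1 L1-HIT; vc=[5]
#11 0x3c→b15/s1 L1-HIT; vc=[5]
#12 0x16→b5/s1 VC-HIT; vc=[15]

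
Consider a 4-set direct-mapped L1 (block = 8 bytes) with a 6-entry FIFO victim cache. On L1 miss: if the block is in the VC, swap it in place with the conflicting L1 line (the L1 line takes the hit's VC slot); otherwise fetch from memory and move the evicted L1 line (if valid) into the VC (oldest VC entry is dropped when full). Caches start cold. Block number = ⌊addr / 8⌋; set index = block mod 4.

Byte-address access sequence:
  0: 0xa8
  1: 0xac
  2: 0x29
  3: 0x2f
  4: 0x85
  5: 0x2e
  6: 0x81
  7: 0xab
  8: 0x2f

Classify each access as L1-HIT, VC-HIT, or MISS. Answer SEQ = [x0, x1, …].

0: 0xa8 (blk 21, set 1) → MISS  vc=[]
1: 0xac (blk 21, set 1) → L1-HIT  vc=[]
2: 0x29 (blk 5, set 1) → MISS  vc=[21]
3: 0x2f (blk 5, set 1) → L1-HIT  vc=[21]
4: 0x85 (blk 16, set 0) → MISS  vc=[21]
5: 0x2e (blk 5, set 1) → L1-HIT  vc=[21]
6: 0x81 (blk 16, set 0) → L1-HIT  vc=[21]
7: 0xab (blk 21, set 1) → VC-HIT  vc=[5]
8: 0x2f (blk 5, set 1) → VC-HIT  vc=[21]

SEQ = [MISS, L1-HIT, MISS, L1-HIT, MISS, L1-HIT, L1-HIT, VC-HIT, VC-HIT]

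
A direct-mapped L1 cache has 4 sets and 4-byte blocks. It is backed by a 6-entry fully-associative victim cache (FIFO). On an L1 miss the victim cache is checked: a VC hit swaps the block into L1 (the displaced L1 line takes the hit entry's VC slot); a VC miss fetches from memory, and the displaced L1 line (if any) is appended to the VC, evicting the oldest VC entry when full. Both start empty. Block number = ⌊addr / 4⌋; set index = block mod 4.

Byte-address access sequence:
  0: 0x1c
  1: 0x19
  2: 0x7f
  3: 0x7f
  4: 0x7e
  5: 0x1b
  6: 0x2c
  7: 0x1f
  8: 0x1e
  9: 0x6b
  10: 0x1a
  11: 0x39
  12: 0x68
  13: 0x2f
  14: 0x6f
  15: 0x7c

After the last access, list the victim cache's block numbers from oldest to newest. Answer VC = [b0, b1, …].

VC = [7, 27, 14, 6, 11]

  [0] addr=0x1c blk=7 s=3: MISS | VC []
  [1] addr=0x19 blk=6 s=2: MISS | VC []
  [2] addr=0x7f blk=31 s=3: MISS | VC [7]
  [3] addr=0x7f blk=31 s=3: L1-HIT | VC [7]
  [4] addr=0x7e blk=31 s=3: L1-HIT | VC [7]
  [5] addr=0x1b blk=6 s=2: L1-HIT | VC [7]
  [6] addr=0x2c blk=11 s=3: MISS | VC [7, 31]
  [7] addr=0x1f blk=7 s=3: VC-HIT | VC [11, 31]
  [8] addr=0x1e blk=7 s=3: L1-HIT | VC [11, 31]
  [9] addr=0x6b blk=26 s=2: MISS | VC [11, 31, 6]
  [10] addr=0x1a blk=6 s=2: VC-HIT | VC [11, 31, 26]
  [11] addr=0x39 blk=14 s=2: MISS | VC [11, 31, 26, 6]
  [12] addr=0x68 blk=26 s=2: VC-HIT | VC [11, 31, 14, 6]
  [13] addr=0x2f blk=11 s=3: VC-HIT | VC [7, 31, 14, 6]
  [14] addr=0x6f blk=27 s=3: MISS | VC [7, 31, 14, 6, 11]
  [15] addr=0x7c blk=31 s=3: VC-HIT | VC [7, 27, 14, 6, 11]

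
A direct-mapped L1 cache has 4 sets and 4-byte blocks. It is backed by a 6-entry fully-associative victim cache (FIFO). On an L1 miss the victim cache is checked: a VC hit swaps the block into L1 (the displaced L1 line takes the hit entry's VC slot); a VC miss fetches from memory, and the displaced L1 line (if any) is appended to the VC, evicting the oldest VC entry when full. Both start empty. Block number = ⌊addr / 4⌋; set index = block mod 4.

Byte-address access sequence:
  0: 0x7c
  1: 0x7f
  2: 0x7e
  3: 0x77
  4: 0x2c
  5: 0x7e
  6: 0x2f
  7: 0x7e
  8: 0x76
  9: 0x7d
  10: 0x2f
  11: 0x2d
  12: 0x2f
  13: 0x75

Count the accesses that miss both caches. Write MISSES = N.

#0 0x7c→b31/s3 MISS; vc=[]
#1 0x7f→b31/s3 L1-HIT; vc=[]
#2 0x7e→b31/s3 L1-HIT; vc=[]
#3 0x77→b29/s1 MISS; vc=[]
#4 0x2c→b11/s3 MISS; vc=[31]
#5 0x7e→b31/s3 VC-HIT; vc=[11]
#6 0x2f→b11/s3 VC-HIT; vc=[31]
#7 0x7e→b31/s3 VC-HIT; vc=[11]
#8 0x76→b29/s1 L1-HIT; vc=[11]
#9 0x7d→b31/s3 L1-HIT; vc=[11]
#10 0x2f→b11/s3 VC-HIT; vc=[31]
#11 0x2d→b11/s3 L1-HIT; vc=[31]
#12 0x2f→b11/s3 L1-HIT; vc=[31]
#13 0x75→b29/s1 L1-HIT; vc=[31]

MISSES = 3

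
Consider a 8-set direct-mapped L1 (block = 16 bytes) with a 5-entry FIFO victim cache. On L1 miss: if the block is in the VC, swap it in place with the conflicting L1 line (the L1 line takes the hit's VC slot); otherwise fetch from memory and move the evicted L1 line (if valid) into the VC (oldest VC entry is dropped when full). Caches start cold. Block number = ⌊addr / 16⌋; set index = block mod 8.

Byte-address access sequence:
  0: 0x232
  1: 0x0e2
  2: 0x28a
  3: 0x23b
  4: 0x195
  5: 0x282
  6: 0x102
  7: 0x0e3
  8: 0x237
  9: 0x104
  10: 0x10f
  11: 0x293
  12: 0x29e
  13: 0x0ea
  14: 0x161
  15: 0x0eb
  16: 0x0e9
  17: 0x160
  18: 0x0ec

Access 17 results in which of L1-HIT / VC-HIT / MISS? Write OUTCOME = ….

OUTCOME = VC-HIT

#0 0x232→b35/s3 MISS; vc=[]
#1 0xe2→b14/s6 MISS; vc=[]
#2 0x28a→b40/s0 MISS; vc=[]
#3 0x23b→b35/s3 L1-HIT; vc=[]
#4 0x195→b25/s1 MISS; vc=[]
#5 0x282→b40/s0 L1-HIT; vc=[]
#6 0x102→b16/s0 MISS; vc=[40]
#7 0xe3→b14/s6 L1-HIT; vc=[40]
#8 0x237→b35/s3 L1-HIT; vc=[40]
#9 0x104→b16/s0 L1-HIT; vc=[40]
#10 0x10f→b16/s0 L1-HIT; vc=[40]
#11 0x293→b41/s1 MISS; vc=[40,25]
#12 0x29e→b41/s1 L1-HIT; vc=[40,25]
#13 0xea→b14/s6 L1-HIT; vc=[40,25]
#14 0x161→b22/s6 MISS; vc=[40,25,14]
#15 0xeb→b14/s6 VC-HIT; vc=[40,25,22]
#16 0xe9→b14/s6 L1-HIT; vc=[40,25,22]
#17 0x160→b22/s6 VC-HIT; vc=[40,25,14]
#18 0xec→b14/s6 VC-HIT; vc=[40,25,22]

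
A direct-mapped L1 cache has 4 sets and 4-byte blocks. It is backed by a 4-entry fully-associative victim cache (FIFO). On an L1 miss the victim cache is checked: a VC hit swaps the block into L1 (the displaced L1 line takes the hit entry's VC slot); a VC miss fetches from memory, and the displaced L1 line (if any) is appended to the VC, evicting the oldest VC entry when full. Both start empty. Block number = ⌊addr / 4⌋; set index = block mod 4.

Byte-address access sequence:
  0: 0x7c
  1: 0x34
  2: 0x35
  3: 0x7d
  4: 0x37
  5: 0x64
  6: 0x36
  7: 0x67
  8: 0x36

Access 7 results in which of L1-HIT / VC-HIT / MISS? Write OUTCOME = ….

0: 0x7c (blk 31, set 3) → MISS  vc=[]
1: 0x34 (blk 13, set 1) → MISS  vc=[]
2: 0x35 (blk 13, set 1) → L1-HIT  vc=[]
3: 0x7d (blk 31, set 3) → L1-HIT  vc=[]
4: 0x37 (blk 13, set 1) → L1-HIT  vc=[]
5: 0x64 (blk 25, set 1) → MISS  vc=[13]
6: 0x36 (blk 13, set 1) → VC-HIT  vc=[25]
7: 0x67 (blk 25, set 1) → VC-HIT  vc=[13]
8: 0x36 (blk 13, set 1) → VC-HIT  vc=[25]

OUTCOME = VC-HIT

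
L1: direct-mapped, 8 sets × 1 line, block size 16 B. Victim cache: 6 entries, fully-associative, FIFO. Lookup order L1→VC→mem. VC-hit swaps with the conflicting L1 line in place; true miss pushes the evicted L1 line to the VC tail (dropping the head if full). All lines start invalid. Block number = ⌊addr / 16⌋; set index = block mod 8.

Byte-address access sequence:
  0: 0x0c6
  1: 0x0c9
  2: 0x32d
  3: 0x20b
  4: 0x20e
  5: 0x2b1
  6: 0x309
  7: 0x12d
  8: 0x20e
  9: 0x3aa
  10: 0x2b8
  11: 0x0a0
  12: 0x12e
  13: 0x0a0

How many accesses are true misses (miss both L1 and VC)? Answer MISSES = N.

MISSES = 8

  [0] addr=0xc6 blk=12 s=4: MISS | VC []
  [1] addr=0xc9 blk=12 s=4: L1-HIT | VC []
  [2] addr=0x32d blk=50 s=2: MISS | VC []
  [3] addr=0x20b blk=32 s=0: MISS | VC []
  [4] addr=0x20e blk=32 s=0: L1-HIT | VC []
  [5] addr=0x2b1 blk=43 s=3: MISS | VC []
  [6] addr=0x309 blk=48 s=0: MISS | VC [32]
  [7] addr=0x12d blk=18 s=2: MISS | VC [32, 50]
  [8] addr=0x20e blk=32 s=0: VC-HIT | VC [48, 50]
  [9] addr=0x3aa blk=58 s=2: MISS | VC [48, 50, 18]
  [10] addr=0x2b8 blk=43 s=3: L1-HIT | VC [48, 50, 18]
  [11] addr=0xa0 blk=10 s=2: MISS | VC [48, 50, 18, 58]
  [12] addr=0x12e blk=18 s=2: VC-HIT | VC [48, 50, 10, 58]
  [13] addr=0xa0 blk=10 s=2: VC-HIT | VC [48, 50, 18, 58]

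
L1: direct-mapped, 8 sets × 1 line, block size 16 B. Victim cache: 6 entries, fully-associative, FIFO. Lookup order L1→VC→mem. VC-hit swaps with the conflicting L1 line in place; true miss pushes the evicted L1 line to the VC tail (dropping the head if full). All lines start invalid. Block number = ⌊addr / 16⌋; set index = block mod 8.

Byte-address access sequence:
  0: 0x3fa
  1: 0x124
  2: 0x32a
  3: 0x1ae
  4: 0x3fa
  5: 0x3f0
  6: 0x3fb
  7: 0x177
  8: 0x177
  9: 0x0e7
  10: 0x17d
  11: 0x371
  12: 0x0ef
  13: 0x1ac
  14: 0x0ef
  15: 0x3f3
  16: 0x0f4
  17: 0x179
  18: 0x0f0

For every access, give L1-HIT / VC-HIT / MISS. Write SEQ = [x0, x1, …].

SEQ = [MISS, MISS, MISS, MISS, L1-HIT, L1-HIT, L1-HIT, MISS, L1-HIT, MISS, L1-HIT, MISS, L1-HIT, L1-HIT, L1-HIT, VC-HIT, MISS, VC-HIT, VC-HIT]

  [0] addr=0x3fa blk=63 s=7: MISS | VC []
  [1] addr=0x124 blk=18 s=2: MISS | VC []
  [2] addr=0x32a blk=50 s=2: MISS | VC [18]
  [3] addr=0x1ae blk=26 s=2: MISS | VC [18, 50]
  [4] addr=0x3fa blk=63 s=7: L1-HIT | VC [18, 50]
  [5] addr=0x3f0 blk=63 s=7: L1-HIT | VC [18, 50]
  [6] addr=0x3fb blk=63 s=7: L1-HIT | VC [18, 50]
  [7] addr=0x177 blk=23 s=7: MISS | VC [18, 50, 63]
  [8] addr=0x177 blk=23 s=7: L1-HIT | VC [18, 50, 63]
  [9] addr=0xe7 blk=14 s=6: MISS | VC [18, 50, 63]
  [10] addr=0x17d blk=23 s=7: L1-HIT | VC [18, 50, 63]
  [11] addr=0x371 blk=55 s=7: MISS | VC [18, 50, 63, 23]
  [12] addr=0xef blk=14 s=6: L1-HIT | VC [18, 50, 63, 23]
  [13] addr=0x1ac blk=26 s=2: L1-HIT | VC [18, 50, 63, 23]
  [14] addr=0xef blk=14 s=6: L1-HIT | VC [18, 50, 63, 23]
  [15] addr=0x3f3 blk=63 s=7: VC-HIT | VC [18, 50, 55, 23]
  [16] addr=0xf4 blk=15 s=7: MISS | VC [18, 50, 55, 23, 63]
  [17] addr=0x179 blk=23 s=7: VC-HIT | VC [18, 50, 55, 15, 63]
  [18] addr=0xf0 blk=15 s=7: VC-HIT | VC [18, 50, 55, 23, 63]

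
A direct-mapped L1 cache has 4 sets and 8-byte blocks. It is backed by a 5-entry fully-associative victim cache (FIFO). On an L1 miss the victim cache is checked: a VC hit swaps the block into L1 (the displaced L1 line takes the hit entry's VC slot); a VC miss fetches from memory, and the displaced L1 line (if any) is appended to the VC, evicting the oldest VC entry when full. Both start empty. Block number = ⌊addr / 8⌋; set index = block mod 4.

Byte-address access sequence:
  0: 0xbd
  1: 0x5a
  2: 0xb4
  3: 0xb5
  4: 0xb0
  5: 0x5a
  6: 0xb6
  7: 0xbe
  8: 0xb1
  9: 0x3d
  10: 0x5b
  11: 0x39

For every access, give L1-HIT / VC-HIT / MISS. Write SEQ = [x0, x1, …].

SEQ = [MISS, MISS, MISS, L1-HIT, L1-HIT, L1-HIT, L1-HIT, VC-HIT, L1-HIT, MISS, VC-HIT, VC-HIT]

  [0] addr=0xbd blk=23 s=3: MISS | VC []
  [1] addr=0x5a blk=11 s=3: MISS | VC [23]
  [2] addr=0xb4 blk=22 s=2: MISS | VC [23]
  [3] addr=0xb5 blk=22 s=2: L1-HIT | VC [23]
  [4] addr=0xb0 blk=22 s=2: L1-HIT | VC [23]
  [5] addr=0x5a blk=11 s=3: L1-HIT | VC [23]
  [6] addr=0xb6 blk=22 s=2: L1-HIT | VC [23]
  [7] addr=0xbe blk=23 s=3: VC-HIT | VC [11]
  [8] addr=0xb1 blk=22 s=2: L1-HIT | VC [11]
  [9] addr=0x3d blk=7 s=3: MISS | VC [11, 23]
  [10] addr=0x5b blk=11 s=3: VC-HIT | VC [7, 23]
  [11] addr=0x39 blk=7 s=3: VC-HIT | VC [11, 23]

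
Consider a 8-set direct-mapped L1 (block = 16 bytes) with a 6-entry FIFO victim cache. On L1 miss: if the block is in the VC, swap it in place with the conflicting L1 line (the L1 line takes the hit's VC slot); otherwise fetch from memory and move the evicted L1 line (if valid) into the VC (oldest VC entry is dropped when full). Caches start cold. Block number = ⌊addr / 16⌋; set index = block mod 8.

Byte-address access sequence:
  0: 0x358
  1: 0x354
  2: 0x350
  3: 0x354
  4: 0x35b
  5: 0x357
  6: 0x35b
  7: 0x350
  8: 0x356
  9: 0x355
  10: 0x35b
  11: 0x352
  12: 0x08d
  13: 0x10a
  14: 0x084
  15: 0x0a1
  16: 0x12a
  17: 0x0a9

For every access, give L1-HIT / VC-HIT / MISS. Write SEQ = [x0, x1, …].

SEQ = [MISS, L1-HIT, L1-HIT, L1-HIT, L1-HIT, L1-HIT, L1-HIT, L1-HIT, L1-HIT, L1-HIT, L1-HIT, L1-HIT, MISS, MISS, VC-HIT, MISS, MISS, VC-HIT]

  [0] addr=0x358 blk=53 s=5: MISS | VC []
  [1] addr=0x354 blk=53 s=5: L1-HIT | VC []
  [2] addr=0x350 blk=53 s=5: L1-HIT | VC []
  [3] addr=0x354 blk=53 s=5: L1-HIT | VC []
  [4] addr=0x35b blk=53 s=5: L1-HIT | VC []
  [5] addr=0x357 blk=53 s=5: L1-HIT | VC []
  [6] addr=0x35b blk=53 s=5: L1-HIT | VC []
  [7] addr=0x350 blk=53 s=5: L1-HIT | VC []
  [8] addr=0x356 blk=53 s=5: L1-HIT | VC []
  [9] addr=0x355 blk=53 s=5: L1-HIT | VC []
  [10] addr=0x35b blk=53 s=5: L1-HIT | VC []
  [11] addr=0x352 blk=53 s=5: L1-HIT | VC []
  [12] addr=0x8d blk=8 s=0: MISS | VC []
  [13] addr=0x10a blk=16 s=0: MISS | VC [8]
  [14] addr=0x84 blk=8 s=0: VC-HIT | VC [16]
  [15] addr=0xa1 blk=10 s=2: MISS | VC [16]
  [16] addr=0x12a blk=18 s=2: MISS | VC [16, 10]
  [17] addr=0xa9 blk=10 s=2: VC-HIT | VC [16, 18]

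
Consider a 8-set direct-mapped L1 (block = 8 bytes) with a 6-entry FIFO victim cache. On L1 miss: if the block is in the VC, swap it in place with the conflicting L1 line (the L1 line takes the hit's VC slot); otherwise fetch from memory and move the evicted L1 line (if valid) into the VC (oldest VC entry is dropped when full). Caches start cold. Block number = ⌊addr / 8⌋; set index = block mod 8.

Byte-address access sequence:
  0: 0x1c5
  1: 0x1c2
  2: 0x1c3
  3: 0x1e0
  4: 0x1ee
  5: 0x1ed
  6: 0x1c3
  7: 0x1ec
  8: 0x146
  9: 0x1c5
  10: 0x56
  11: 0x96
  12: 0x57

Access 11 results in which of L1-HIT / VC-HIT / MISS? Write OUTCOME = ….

OUTCOME = MISS

  [0] addr=0x1c5 blk=56 s=0: MISS | VC []
  [1] addr=0x1c2 blk=56 s=0: L1-HIT | VC []
  [2] addr=0x1c3 blk=56 s=0: L1-HIT | VC []
  [3] addr=0x1e0 blk=60 s=4: MISS | VC []
  [4] addr=0x1ee blk=61 s=5: MISS | VC []
  [5] addr=0x1ed blk=61 s=5: L1-HIT | VC []
  [6] addr=0x1c3 blk=56 s=0: L1-HIT | VC []
  [7] addr=0x1ec blk=61 s=5: L1-HIT | VC []
  [8] addr=0x146 blk=40 s=0: MISS | VC [56]
  [9] addr=0x1c5 blk=56 s=0: VC-HIT | VC [40]
  [10] addr=0x56 blk=10 s=2: MISS | VC [40]
  [11] addr=0x96 blk=18 s=2: MISS | VC [40, 10]
  [12] addr=0x57 blk=10 s=2: VC-HIT | VC [40, 18]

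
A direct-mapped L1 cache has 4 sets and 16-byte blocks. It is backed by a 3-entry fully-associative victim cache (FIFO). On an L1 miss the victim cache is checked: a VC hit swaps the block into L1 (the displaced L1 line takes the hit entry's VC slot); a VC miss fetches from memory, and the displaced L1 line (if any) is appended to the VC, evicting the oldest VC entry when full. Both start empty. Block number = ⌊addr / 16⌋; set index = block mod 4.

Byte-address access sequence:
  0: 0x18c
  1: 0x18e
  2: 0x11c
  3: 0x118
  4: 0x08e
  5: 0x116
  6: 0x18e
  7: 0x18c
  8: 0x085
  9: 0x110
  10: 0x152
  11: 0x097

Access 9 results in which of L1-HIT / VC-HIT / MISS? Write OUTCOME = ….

OUTCOME = L1-HIT

#0 0x18c→b24/s0 MISS; vc=[]
#1 0x18e→b24/s0 L1-HIT; vc=[]
#2 0x11c→b17/s1 MISS; vc=[]
#3 0x118→b17/s1 L1-HIT; vc=[]
#4 0x8e→b8/s0 MISS; vc=[24]
#5 0x116→b17/s1 L1-HIT; vc=[24]
#6 0x18e→b24/s0 VC-HIT; vc=[8]
#7 0x18c→b24/s0 L1-HIT; vc=[8]
#8 0x85→b8/s0 VC-HIT; vc=[24]
#9 0x110→b17/s1 L1-HIT; vc=[24]
#10 0x152→b21/s1 MISS; vc=[24,17]
#11 0x97→b9/s1 MISS; vc=[24,17,21]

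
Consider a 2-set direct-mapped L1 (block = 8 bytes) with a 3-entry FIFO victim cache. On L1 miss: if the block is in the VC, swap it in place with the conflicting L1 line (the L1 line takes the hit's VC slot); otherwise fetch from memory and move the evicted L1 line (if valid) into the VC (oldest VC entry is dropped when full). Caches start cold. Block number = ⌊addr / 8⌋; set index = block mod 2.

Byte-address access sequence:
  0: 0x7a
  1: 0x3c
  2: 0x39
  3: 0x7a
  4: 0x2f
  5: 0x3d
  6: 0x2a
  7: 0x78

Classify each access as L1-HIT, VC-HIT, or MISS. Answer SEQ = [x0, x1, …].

SEQ = [MISS, MISS, L1-HIT, VC-HIT, MISS, VC-HIT, VC-HIT, VC-HIT]

#0 0x7a→b15/s1 MISS; vc=[]
#1 0x3c→b7/s1 MISS; vc=[15]
#2 0x39→b7/s1 L1-HIT; vc=[15]
#3 0x7a→b15/s1 VC-HIT; vc=[7]
#4 0x2f→b5/s1 MISS; vc=[7,15]
#5 0x3d→b7/s1 VC-HIT; vc=[5,15]
#6 0x2a→b5/s1 VC-HIT; vc=[7,15]
#7 0x78→b15/s1 VC-HIT; vc=[7,5]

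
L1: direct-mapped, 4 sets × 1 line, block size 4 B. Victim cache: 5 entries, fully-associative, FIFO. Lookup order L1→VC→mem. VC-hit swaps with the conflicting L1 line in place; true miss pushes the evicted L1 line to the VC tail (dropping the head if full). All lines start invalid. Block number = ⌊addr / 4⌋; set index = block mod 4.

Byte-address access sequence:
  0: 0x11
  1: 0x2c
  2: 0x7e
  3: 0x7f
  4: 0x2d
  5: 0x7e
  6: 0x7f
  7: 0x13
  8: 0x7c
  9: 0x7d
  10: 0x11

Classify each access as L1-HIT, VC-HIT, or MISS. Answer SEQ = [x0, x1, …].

SEQ = [MISS, MISS, MISS, L1-HIT, VC-HIT, VC-HIT, L1-HIT, L1-HIT, L1-HIT, L1-HIT, L1-HIT]

0: 0x11 (blk 4, set 0) → MISS  vc=[]
1: 0x2c (blk 11, set 3) → MISS  vc=[]
2: 0x7e (blk 31, set 3) → MISS  vc=[11]
3: 0x7f (blk 31, set 3) → L1-HIT  vc=[11]
4: 0x2d (blk 11, set 3) → VC-HIT  vc=[31]
5: 0x7e (blk 31, set 3) → VC-HIT  vc=[11]
6: 0x7f (blk 31, set 3) → L1-HIT  vc=[11]
7: 0x13 (blk 4, set 0) → L1-HIT  vc=[11]
8: 0x7c (blk 31, set 3) → L1-HIT  vc=[11]
9: 0x7d (blk 31, set 3) → L1-HIT  vc=[11]
10: 0x11 (blk 4, set 0) → L1-HIT  vc=[11]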